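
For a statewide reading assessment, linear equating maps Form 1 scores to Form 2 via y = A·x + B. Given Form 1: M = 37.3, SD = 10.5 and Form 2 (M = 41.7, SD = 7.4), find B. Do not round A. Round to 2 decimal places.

15.41

A = SD_Y / SD_X = 7.4 / 10.5 = 0.704762
B = M_Y − A·M_X = 41.7 − 0.704762 × 37.3 = 15.41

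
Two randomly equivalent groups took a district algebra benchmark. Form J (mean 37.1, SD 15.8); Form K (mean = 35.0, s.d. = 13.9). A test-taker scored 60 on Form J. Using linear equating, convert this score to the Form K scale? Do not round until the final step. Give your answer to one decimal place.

55.1

Linear equating: y = (SD_Y/SD_X)(x − M_X) + M_Y
y = (13.9/15.8)(60 − 37.1) + 35.0
y = 0.879747 × 22.9 + 35.0 = 20.1462 + 35.0 = 55.1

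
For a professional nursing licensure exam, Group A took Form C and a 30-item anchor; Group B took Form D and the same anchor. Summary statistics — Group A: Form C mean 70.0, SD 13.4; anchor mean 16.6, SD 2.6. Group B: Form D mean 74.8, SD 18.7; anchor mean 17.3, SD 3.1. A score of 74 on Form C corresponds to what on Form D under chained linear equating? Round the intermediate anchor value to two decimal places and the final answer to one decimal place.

Form C → anchor (Group A): v = (2.6/13.4)(74 − 70.0) + 16.6 = 17.38
anchor → Form D (Group B): y = (18.7/3.1)(17.38 − 17.3) + 74.8 = 75.3

75.3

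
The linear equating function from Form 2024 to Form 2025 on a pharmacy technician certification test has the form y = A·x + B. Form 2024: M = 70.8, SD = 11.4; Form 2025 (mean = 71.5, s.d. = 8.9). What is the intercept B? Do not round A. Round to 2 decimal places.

16.23

A = SD_Y / SD_X = 8.9 / 11.4 = 0.780702
B = M_Y − A·M_X = 71.5 − 0.780702 × 70.8 = 16.23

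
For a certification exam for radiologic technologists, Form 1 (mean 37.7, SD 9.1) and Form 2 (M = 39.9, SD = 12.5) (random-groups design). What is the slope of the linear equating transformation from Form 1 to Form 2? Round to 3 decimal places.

A = SD_Y / SD_X = 12.5 / 9.1 = 1.374

1.374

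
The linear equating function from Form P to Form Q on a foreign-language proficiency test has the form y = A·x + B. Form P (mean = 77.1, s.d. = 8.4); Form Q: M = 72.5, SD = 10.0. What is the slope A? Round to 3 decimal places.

A = SD_Y / SD_X = 10.0 / 8.4 = 1.190

1.190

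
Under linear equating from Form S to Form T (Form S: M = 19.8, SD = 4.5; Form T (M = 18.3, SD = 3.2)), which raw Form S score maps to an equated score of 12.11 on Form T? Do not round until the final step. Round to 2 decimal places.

11.10

Invert y = (SD_Y/SD_X)(x − M_X) + M_Y:
x = (SD_X/SD_Y)(y − M_Y) + M_X = (4.5/3.2)(12.11 − 18.3) + 19.8
x = 1.406250 × -6.190 + 19.8 = 11.10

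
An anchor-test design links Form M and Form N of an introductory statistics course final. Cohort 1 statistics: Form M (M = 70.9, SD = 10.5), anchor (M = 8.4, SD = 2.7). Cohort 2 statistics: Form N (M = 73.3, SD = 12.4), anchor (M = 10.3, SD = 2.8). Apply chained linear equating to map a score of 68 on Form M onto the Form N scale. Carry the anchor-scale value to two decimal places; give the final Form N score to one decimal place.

Form M → anchor (Cohort 1): v = (2.7/10.5)(68 − 70.9) + 8.4 = 7.65
anchor → Form N (Cohort 2): y = (12.4/2.8)(7.65 − 10.3) + 73.3 = 61.6

61.6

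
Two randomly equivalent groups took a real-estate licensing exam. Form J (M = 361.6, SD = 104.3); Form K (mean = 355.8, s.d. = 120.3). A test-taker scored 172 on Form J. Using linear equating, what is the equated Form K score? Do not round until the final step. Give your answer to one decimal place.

137.1

Linear equating: y = (SD_Y/SD_X)(x − M_X) + M_Y
y = (120.3/104.3)(172 − 361.6) + 355.8
y = 1.153404 × -189.6 + 355.8 = -218.6853 + 355.8 = 137.1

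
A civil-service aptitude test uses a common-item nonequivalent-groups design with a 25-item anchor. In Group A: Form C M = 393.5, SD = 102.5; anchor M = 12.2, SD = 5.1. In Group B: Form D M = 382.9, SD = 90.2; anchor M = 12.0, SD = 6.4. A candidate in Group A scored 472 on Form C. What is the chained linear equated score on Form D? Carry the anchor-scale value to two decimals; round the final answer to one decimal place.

Form C → anchor (Group A): v = (5.1/102.5)(472 − 393.5) + 12.2 = 16.11
anchor → Form D (Group B): y = (90.2/6.4)(16.11 − 12.0) + 382.9 = 440.8

440.8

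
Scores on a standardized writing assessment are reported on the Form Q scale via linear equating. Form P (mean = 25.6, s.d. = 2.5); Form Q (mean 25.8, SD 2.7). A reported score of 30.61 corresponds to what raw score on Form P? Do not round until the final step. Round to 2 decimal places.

30.05

Invert y = (SD_Y/SD_X)(x − M_X) + M_Y:
x = (SD_X/SD_Y)(y − M_Y) + M_X = (2.5/2.7)(30.61 − 25.8) + 25.6
x = 0.925926 × 4.810 + 25.6 = 30.05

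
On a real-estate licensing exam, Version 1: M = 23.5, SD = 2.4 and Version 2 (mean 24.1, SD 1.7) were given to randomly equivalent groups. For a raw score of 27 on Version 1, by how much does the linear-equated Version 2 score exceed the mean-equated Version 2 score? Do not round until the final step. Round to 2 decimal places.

-1.02

Mean-equated: 27 + (24.1 − 23.5) = 27.60
Linear-equated: (1.7/2.4)(27 − 23.5) + 24.1 = 26.579
Difference = 26.579 − 27.60 = -1.02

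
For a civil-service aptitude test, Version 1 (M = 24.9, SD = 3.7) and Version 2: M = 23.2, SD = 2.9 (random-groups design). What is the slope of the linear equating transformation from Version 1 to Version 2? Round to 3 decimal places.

0.784

A = SD_Y / SD_X = 2.9 / 3.7 = 0.784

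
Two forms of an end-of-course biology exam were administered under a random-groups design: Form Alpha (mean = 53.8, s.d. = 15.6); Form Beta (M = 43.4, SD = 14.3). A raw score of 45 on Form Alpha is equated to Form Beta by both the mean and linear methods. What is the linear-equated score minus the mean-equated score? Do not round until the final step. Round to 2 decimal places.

0.73

Mean-equated: 45 + (43.4 − 53.8) = 34.60
Linear-equated: (14.3/15.6)(45 − 53.8) + 43.4 = 35.333
Difference = 35.333 − 34.60 = 0.73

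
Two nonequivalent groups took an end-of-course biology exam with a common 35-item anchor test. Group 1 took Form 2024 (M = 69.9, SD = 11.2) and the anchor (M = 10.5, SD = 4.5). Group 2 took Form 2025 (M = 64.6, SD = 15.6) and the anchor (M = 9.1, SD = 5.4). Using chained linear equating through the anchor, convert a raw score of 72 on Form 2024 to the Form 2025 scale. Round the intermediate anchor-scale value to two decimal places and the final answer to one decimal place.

71.1

Form 2024 → anchor (Group 1): v = (4.5/11.2)(72 − 69.9) + 10.5 = 11.34
anchor → Form 2025 (Group 2): y = (15.6/5.4)(11.34 − 9.1) + 64.6 = 71.1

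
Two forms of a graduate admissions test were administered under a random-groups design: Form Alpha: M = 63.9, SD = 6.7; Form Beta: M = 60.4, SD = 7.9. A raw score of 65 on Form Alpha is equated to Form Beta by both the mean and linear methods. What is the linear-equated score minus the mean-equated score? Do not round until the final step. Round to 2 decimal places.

0.20

Mean-equated: 65 + (60.4 − 63.9) = 61.50
Linear-equated: (7.9/6.7)(65 − 63.9) + 60.4 = 61.697
Difference = 61.697 − 61.50 = 0.20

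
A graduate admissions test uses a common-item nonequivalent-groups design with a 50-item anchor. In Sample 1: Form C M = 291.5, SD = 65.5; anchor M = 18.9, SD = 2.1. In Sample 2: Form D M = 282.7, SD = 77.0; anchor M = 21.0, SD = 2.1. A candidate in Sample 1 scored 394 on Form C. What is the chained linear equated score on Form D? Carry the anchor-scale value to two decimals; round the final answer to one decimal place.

326.3

Form C → anchor (Sample 1): v = (2.1/65.5)(394 − 291.5) + 18.9 = 22.19
anchor → Form D (Sample 2): y = (77.0/2.1)(22.19 − 21.0) + 282.7 = 326.3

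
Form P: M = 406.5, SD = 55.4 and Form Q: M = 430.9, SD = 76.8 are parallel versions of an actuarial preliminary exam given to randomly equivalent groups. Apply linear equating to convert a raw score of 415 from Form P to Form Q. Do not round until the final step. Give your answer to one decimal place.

Linear equating: y = (SD_Y/SD_X)(x − M_X) + M_Y
y = (76.8/55.4)(415 − 406.5) + 430.9
y = 1.386282 × 8.5 + 430.9 = 11.7834 + 430.9 = 442.7

442.7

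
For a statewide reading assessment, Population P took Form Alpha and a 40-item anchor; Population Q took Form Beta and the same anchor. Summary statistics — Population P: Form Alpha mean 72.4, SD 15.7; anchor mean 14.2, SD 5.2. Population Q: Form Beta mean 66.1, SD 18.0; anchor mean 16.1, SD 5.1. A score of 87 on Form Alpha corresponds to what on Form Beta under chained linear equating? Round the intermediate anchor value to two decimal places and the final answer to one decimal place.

76.5

Form Alpha → anchor (Population P): v = (5.2/15.7)(87 − 72.4) + 14.2 = 19.04
anchor → Form Beta (Population Q): y = (18.0/5.1)(19.04 − 16.1) + 66.1 = 76.5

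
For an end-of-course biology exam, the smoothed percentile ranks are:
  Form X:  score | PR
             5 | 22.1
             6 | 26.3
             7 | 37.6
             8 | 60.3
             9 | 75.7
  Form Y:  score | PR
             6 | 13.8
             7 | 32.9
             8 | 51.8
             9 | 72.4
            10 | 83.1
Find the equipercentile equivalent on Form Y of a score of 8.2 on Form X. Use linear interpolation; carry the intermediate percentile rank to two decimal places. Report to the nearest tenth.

8.6

PR of 8.2 on Form X: 60.3 + (8.2 − 8)/(9 − 8) × (75.7 − 60.3) = 63.38
On Form Y, PR 63.38 falls between score 8 (PR 51.8) and 9 (PR 72.4).
Interpolate: 8 + (63.38 − 51.8)/(72.4 − 51.8) × (9 − 8) = 8.6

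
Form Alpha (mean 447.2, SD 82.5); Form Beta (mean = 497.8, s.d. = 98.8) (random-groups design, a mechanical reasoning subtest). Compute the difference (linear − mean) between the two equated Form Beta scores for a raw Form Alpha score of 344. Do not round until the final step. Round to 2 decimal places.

Mean-equated: 344 + (497.8 − 447.2) = 394.60
Linear-equated: (98.8/82.5)(344 − 447.2) + 497.8 = 374.210
Difference = 374.210 − 394.60 = -20.39

-20.39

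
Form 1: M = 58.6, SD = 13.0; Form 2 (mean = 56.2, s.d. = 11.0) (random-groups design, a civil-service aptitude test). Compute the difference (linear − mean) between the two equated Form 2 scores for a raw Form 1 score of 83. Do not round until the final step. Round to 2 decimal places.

-3.75

Mean-equated: 83 + (56.2 − 58.6) = 80.60
Linear-equated: (11.0/13.0)(83 − 58.6) + 56.2 = 76.846
Difference = 76.846 − 80.60 = -3.75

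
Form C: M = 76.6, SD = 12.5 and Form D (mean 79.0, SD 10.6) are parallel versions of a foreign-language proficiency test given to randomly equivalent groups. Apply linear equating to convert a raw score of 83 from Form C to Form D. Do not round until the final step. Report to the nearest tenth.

84.4

Linear equating: y = (SD_Y/SD_X)(x − M_X) + M_Y
y = (10.6/12.5)(83 − 76.6) + 79.0
y = 0.848000 × 6.4 + 79.0 = 5.4272 + 79.0 = 84.4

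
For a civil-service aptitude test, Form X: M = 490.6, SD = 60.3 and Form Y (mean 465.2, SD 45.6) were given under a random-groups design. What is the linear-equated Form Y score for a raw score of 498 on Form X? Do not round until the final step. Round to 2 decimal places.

Linear equating: y = (SD_Y/SD_X)(x − M_X) + M_Y
y = (45.6/60.3)(498 − 490.6) + 465.2
y = 0.756219 × 7.4 + 465.2 = 5.5960 + 465.2 = 470.80

470.80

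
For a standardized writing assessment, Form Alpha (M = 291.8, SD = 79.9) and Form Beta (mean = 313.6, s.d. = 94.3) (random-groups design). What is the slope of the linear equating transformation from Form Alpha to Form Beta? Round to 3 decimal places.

1.180

A = SD_Y / SD_X = 94.3 / 79.9 = 1.180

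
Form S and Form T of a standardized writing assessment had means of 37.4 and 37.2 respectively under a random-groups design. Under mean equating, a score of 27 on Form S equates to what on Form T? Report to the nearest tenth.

26.8

Mean equating: y = x + (M_Y − M_X) = 27 + (37.2 − 37.4) = 26.8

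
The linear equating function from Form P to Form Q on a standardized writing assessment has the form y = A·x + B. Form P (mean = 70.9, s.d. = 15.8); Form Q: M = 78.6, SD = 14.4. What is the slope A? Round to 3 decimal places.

0.911

A = SD_Y / SD_X = 14.4 / 15.8 = 0.911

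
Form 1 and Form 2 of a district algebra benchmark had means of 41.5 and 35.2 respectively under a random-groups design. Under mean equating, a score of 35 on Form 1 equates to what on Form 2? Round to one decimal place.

Mean equating: y = x + (M_Y − M_X) = 35 + (35.2 − 41.5) = 28.7

28.7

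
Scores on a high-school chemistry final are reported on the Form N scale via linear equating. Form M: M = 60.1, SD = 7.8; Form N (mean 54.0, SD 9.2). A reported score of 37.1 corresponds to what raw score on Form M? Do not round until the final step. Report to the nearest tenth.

Invert y = (SD_Y/SD_X)(x − M_X) + M_Y:
x = (SD_X/SD_Y)(y − M_Y) + M_X = (7.8/9.2)(37.1 − 54.0) + 60.1
x = 0.847826 × -16.900 + 60.1 = 45.8

45.8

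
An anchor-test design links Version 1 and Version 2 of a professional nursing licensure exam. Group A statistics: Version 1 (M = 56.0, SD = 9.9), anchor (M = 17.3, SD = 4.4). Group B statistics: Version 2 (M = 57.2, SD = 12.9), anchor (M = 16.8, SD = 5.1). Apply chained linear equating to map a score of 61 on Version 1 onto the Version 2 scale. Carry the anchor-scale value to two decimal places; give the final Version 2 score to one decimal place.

64.1

Version 1 → anchor (Group A): v = (4.4/9.9)(61 − 56.0) + 17.3 = 19.52
anchor → Version 2 (Group B): y = (12.9/5.1)(19.52 − 16.8) + 57.2 = 64.1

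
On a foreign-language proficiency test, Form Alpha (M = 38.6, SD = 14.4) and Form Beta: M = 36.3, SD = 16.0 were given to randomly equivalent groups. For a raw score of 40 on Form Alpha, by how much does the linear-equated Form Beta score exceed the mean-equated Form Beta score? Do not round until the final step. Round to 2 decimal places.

0.16

Mean-equated: 40 + (36.3 − 38.6) = 37.70
Linear-equated: (16.0/14.4)(40 − 38.6) + 36.3 = 37.856
Difference = 37.856 − 37.70 = 0.16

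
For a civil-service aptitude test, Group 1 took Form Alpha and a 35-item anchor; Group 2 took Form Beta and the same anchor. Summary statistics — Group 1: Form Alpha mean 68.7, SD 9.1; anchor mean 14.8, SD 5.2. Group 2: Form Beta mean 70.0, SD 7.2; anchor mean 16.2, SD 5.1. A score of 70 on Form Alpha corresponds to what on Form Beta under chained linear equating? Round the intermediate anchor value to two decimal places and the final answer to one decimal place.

Form Alpha → anchor (Group 1): v = (5.2/9.1)(70 − 68.7) + 14.8 = 15.54
anchor → Form Beta (Group 2): y = (7.2/5.1)(15.54 − 16.2) + 70.0 = 69.1

69.1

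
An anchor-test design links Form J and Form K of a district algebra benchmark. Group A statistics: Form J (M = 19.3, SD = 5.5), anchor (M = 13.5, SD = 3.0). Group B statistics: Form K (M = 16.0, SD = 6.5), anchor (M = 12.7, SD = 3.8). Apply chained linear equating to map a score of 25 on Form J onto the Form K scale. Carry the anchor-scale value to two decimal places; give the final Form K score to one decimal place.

22.7

Form J → anchor (Group A): v = (3.0/5.5)(25 − 19.3) + 13.5 = 16.61
anchor → Form K (Group B): y = (6.5/3.8)(16.61 − 12.7) + 16.0 = 22.7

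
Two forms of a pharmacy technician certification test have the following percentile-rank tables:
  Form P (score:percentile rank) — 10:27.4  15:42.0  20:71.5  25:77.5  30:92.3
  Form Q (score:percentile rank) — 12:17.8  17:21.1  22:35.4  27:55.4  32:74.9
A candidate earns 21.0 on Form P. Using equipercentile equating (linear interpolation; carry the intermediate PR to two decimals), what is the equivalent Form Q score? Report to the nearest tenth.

PR of 21.0 on Form P: 71.5 + (21.0 − 20)/(25 − 20) × (77.5 − 71.5) = 72.70
On Form Q, PR 72.70 falls between score 27 (PR 55.4) and 32 (PR 74.9).
Interpolate: 27 + (72.70 − 55.4)/(74.9 − 55.4) × (32 − 27) = 31.4

31.4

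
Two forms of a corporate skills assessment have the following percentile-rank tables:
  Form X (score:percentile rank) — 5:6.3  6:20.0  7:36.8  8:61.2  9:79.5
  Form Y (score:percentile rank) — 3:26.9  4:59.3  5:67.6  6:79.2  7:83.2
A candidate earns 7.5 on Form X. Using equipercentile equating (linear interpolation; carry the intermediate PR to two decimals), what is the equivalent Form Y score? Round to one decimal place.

3.7

PR of 7.5 on Form X: 36.8 + (7.5 − 7)/(8 − 7) × (61.2 − 36.8) = 49.00
On Form Y, PR 49.00 falls between score 3 (PR 26.9) and 4 (PR 59.3).
Interpolate: 3 + (49.00 − 26.9)/(59.3 − 26.9) × (4 − 3) = 3.7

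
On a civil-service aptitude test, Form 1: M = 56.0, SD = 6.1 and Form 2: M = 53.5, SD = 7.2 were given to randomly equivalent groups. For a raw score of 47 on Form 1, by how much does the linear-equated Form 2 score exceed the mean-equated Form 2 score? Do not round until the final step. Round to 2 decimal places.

-1.62

Mean-equated: 47 + (53.5 − 56.0) = 44.50
Linear-equated: (7.2/6.1)(47 − 56.0) + 53.5 = 42.877
Difference = 42.877 − 44.50 = -1.62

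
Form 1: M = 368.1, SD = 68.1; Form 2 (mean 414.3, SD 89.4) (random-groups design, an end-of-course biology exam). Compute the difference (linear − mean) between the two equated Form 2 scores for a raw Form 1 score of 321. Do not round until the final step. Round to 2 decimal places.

-14.73

Mean-equated: 321 + (414.3 − 368.1) = 367.20
Linear-equated: (89.4/68.1)(321 − 368.1) + 414.3 = 352.468
Difference = 352.468 − 367.20 = -14.73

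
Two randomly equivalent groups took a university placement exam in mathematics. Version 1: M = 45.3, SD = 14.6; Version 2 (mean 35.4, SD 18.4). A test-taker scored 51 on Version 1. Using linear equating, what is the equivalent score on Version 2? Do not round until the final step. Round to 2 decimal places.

Linear equating: y = (SD_Y/SD_X)(x − M_X) + M_Y
y = (18.4/14.6)(51 − 45.3) + 35.4
y = 1.260274 × 5.7 + 35.4 = 7.1836 + 35.4 = 42.58

42.58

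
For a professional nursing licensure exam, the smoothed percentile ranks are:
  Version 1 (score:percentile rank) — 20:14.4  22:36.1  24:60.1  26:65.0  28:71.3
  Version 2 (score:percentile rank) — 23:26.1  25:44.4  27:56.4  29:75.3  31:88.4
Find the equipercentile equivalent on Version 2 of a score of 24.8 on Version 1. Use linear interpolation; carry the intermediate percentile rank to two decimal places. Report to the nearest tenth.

27.6

PR of 24.8 on Version 1: 60.1 + (24.8 − 24)/(26 − 24) × (65.0 − 60.1) = 62.06
On Version 2, PR 62.06 falls between score 27 (PR 56.4) and 29 (PR 75.3).
Interpolate: 27 + (62.06 − 56.4)/(75.3 − 56.4) × (29 − 27) = 27.6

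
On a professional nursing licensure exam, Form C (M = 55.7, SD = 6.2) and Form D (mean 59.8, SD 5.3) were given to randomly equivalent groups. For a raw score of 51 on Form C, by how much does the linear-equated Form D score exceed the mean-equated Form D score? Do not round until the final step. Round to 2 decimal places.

Mean-equated: 51 + (59.8 − 55.7) = 55.10
Linear-equated: (5.3/6.2)(51 − 55.7) + 59.8 = 55.782
Difference = 55.782 − 55.10 = 0.68

0.68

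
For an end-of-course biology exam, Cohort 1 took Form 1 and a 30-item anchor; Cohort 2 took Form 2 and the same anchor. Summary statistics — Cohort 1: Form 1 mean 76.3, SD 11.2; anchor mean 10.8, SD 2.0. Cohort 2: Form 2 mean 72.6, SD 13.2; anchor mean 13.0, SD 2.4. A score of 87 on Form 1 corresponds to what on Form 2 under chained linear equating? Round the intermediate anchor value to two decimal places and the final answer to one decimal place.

Form 1 → anchor (Cohort 1): v = (2.0/11.2)(87 − 76.3) + 10.8 = 12.71
anchor → Form 2 (Cohort 2): y = (13.2/2.4)(12.71 − 13.0) + 72.6 = 71.0

71.0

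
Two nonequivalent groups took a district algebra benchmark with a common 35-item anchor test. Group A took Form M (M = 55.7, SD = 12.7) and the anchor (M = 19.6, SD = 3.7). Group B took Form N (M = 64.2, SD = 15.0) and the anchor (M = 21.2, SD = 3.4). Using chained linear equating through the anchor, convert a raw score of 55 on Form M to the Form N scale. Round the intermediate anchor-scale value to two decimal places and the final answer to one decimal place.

56.3

Form M → anchor (Group A): v = (3.7/12.7)(55 − 55.7) + 19.6 = 19.40
anchor → Form N (Group B): y = (15.0/3.4)(19.40 − 21.2) + 64.2 = 56.3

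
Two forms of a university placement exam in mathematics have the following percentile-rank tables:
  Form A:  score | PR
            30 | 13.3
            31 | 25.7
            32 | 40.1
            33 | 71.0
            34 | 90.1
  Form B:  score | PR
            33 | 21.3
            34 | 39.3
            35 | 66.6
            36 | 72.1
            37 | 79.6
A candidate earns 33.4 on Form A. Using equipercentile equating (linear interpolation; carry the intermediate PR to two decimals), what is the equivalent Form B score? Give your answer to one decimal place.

PR of 33.4 on Form A: 71.0 + (33.4 − 33)/(34 − 33) × (90.1 − 71.0) = 78.64
On Form B, PR 78.64 falls between score 36 (PR 72.1) and 37 (PR 79.6).
Interpolate: 36 + (78.64 − 72.1)/(79.6 − 72.1) × (37 − 36) = 36.9

36.9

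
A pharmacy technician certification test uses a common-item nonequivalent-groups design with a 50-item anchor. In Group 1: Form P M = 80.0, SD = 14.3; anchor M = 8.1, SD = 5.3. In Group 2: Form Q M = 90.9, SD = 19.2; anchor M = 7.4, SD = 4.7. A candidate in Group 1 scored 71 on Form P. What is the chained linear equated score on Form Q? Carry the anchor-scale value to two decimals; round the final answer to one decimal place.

Form P → anchor (Group 1): v = (5.3/14.3)(71 − 80.0) + 8.1 = 4.76
anchor → Form Q (Group 2): y = (19.2/4.7)(4.76 − 7.4) + 90.9 = 80.1

80.1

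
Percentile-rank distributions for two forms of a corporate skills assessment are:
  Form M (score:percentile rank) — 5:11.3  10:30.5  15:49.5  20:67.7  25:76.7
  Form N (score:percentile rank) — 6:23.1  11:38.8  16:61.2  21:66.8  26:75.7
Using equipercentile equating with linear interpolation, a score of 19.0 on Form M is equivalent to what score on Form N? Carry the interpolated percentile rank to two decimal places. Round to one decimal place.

PR of 19.0 on Form M: 49.5 + (19.0 − 15)/(20 − 15) × (67.7 − 49.5) = 64.06
On Form N, PR 64.06 falls between score 16 (PR 61.2) and 21 (PR 66.8).
Interpolate: 16 + (64.06 − 61.2)/(66.8 − 61.2) × (21 − 16) = 18.6

18.6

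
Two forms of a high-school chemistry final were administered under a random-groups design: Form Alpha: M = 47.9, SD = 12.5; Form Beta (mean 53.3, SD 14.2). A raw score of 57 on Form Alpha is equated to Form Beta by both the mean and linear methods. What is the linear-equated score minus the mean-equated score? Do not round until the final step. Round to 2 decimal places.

Mean-equated: 57 + (53.3 − 47.9) = 62.40
Linear-equated: (14.2/12.5)(57 − 47.9) + 53.3 = 63.638
Difference = 63.638 − 62.40 = 1.24

1.24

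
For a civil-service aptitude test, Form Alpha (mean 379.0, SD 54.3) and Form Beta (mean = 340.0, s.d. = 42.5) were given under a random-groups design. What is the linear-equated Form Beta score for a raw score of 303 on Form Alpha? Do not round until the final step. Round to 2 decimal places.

Linear equating: y = (SD_Y/SD_X)(x − M_X) + M_Y
y = (42.5/54.3)(303 − 379.0) + 340.0
y = 0.782689 × -76.0 + 340.0 = -59.4843 + 340.0 = 280.52

280.52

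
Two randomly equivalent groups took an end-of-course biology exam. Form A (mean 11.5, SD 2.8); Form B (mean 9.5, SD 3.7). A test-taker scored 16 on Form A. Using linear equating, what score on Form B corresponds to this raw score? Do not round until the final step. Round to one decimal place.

15.4

Linear equating: y = (SD_Y/SD_X)(x − M_X) + M_Y
y = (3.7/2.8)(16 − 11.5) + 9.5
y = 1.321429 × 4.5 + 9.5 = 5.9464 + 9.5 = 15.4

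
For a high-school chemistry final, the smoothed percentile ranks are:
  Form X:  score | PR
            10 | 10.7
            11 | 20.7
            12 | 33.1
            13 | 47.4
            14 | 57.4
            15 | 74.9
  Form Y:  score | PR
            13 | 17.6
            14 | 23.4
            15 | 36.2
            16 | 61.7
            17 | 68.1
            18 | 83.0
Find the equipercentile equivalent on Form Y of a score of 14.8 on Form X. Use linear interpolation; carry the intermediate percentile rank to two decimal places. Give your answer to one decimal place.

17.2

PR of 14.8 on Form X: 57.4 + (14.8 − 14)/(15 − 14) × (74.9 − 57.4) = 71.40
On Form Y, PR 71.40 falls between score 17 (PR 68.1) and 18 (PR 83.0).
Interpolate: 17 + (71.40 − 68.1)/(83.0 − 68.1) × (18 − 17) = 17.2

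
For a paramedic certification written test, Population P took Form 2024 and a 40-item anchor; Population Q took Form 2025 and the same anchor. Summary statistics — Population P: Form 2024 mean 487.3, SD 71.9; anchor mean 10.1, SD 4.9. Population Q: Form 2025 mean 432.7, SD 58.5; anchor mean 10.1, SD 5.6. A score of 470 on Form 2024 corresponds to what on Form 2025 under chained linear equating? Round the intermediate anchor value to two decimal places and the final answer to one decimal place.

420.4

Form 2024 → anchor (Population P): v = (4.9/71.9)(470 − 487.3) + 10.1 = 8.92
anchor → Form 2025 (Population Q): y = (58.5/5.6)(8.92 − 10.1) + 432.7 = 420.4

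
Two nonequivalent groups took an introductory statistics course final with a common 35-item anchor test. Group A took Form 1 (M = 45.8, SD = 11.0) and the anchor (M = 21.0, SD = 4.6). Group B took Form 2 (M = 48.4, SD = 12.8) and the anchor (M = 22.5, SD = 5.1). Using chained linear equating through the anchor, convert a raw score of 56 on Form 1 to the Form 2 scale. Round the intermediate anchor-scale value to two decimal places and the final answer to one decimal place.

Form 1 → anchor (Group A): v = (4.6/11.0)(56 − 45.8) + 21.0 = 25.27
anchor → Form 2 (Group B): y = (12.8/5.1)(25.27 − 22.5) + 48.4 = 55.4

55.4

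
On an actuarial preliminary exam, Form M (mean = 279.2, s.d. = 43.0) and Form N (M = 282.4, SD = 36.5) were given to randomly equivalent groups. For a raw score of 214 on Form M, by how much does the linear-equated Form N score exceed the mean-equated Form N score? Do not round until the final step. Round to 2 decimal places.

Mean-equated: 214 + (282.4 − 279.2) = 217.20
Linear-equated: (36.5/43.0)(214 − 279.2) + 282.4 = 227.056
Difference = 227.056 − 217.20 = 9.86

9.86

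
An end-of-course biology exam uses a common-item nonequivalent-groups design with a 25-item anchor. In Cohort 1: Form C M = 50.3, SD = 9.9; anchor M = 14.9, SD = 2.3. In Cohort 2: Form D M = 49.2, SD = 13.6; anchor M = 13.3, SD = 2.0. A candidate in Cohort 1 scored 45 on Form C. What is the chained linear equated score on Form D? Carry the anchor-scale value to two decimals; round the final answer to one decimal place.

51.7

Form C → anchor (Cohort 1): v = (2.3/9.9)(45 − 50.3) + 14.9 = 13.67
anchor → Form D (Cohort 2): y = (13.6/2.0)(13.67 − 13.3) + 49.2 = 51.7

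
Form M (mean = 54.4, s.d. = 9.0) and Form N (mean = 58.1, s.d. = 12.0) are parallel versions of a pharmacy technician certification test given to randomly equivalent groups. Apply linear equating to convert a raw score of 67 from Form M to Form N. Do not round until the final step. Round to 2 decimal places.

74.90

Linear equating: y = (SD_Y/SD_X)(x − M_X) + M_Y
y = (12.0/9.0)(67 − 54.4) + 58.1
y = 1.333333 × 12.6 + 58.1 = 16.8000 + 58.1 = 74.90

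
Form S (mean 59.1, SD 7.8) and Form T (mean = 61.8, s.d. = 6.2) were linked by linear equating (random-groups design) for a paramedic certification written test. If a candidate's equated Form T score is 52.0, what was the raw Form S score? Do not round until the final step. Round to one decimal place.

Invert y = (SD_Y/SD_X)(x − M_X) + M_Y:
x = (SD_X/SD_Y)(y − M_Y) + M_X = (7.8/6.2)(52.0 − 61.8) + 59.1
x = 1.258065 × -9.800 + 59.1 = 46.8

46.8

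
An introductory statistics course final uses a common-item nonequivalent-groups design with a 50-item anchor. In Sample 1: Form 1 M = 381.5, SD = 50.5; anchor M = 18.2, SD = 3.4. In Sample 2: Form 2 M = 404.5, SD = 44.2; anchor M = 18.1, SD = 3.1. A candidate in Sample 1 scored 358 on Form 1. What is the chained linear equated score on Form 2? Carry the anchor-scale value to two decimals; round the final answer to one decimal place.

Form 1 → anchor (Sample 1): v = (3.4/50.5)(358 − 381.5) + 18.2 = 16.62
anchor → Form 2 (Sample 2): y = (44.2/3.1)(16.62 − 18.1) + 404.5 = 383.4

383.4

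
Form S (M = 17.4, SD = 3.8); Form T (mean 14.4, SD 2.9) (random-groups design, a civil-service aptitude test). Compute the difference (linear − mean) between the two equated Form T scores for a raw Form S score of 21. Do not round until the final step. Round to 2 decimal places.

Mean-equated: 21 + (14.4 − 17.4) = 18.00
Linear-equated: (2.9/3.8)(21 − 17.4) + 14.4 = 17.147
Difference = 17.147 − 18.00 = -0.85

-0.85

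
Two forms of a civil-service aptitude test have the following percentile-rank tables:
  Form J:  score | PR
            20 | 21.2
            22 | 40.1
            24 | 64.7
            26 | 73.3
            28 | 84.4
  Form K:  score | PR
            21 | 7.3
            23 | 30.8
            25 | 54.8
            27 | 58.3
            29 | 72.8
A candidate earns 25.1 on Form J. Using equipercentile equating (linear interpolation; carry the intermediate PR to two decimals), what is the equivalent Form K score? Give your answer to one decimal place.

28.5

PR of 25.1 on Form J: 64.7 + (25.1 − 24)/(26 − 24) × (73.3 − 64.7) = 69.43
On Form K, PR 69.43 falls between score 27 (PR 58.3) and 29 (PR 72.8).
Interpolate: 27 + (69.43 − 58.3)/(72.8 − 58.3) × (29 − 27) = 28.5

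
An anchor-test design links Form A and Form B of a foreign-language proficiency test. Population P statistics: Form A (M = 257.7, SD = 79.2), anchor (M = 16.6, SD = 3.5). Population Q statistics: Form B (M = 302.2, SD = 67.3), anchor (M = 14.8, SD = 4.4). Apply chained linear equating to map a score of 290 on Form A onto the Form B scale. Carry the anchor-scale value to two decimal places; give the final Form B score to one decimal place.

Form A → anchor (Population P): v = (3.5/79.2)(290 − 257.7) + 16.6 = 18.03
anchor → Form B (Population Q): y = (67.3/4.4)(18.03 − 14.8) + 302.2 = 351.6

351.6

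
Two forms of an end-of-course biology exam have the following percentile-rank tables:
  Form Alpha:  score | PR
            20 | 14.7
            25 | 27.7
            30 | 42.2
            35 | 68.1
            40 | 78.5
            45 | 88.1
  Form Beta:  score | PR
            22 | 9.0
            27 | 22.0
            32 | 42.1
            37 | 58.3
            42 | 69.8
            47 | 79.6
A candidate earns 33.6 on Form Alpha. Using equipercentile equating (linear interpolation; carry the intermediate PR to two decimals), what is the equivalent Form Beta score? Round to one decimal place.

PR of 33.6 on Form Alpha: 42.2 + (33.6 − 30)/(35 − 30) × (68.1 − 42.2) = 60.85
On Form Beta, PR 60.85 falls between score 37 (PR 58.3) and 42 (PR 69.8).
Interpolate: 37 + (60.85 − 58.3)/(69.8 − 58.3) × (42 − 37) = 38.1

38.1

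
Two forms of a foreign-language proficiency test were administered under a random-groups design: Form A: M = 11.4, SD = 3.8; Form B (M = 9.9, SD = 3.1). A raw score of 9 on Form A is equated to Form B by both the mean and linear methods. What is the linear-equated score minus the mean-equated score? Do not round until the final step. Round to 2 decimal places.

0.44

Mean-equated: 9 + (9.9 − 11.4) = 7.50
Linear-equated: (3.1/3.8)(9 − 11.4) + 9.9 = 7.942
Difference = 7.942 − 7.50 = 0.44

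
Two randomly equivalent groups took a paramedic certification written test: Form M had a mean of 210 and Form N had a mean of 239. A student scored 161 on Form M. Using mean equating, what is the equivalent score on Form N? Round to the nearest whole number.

Mean equating: y = x + (M_Y − M_X) = 161 + (239 − 210) = 190

190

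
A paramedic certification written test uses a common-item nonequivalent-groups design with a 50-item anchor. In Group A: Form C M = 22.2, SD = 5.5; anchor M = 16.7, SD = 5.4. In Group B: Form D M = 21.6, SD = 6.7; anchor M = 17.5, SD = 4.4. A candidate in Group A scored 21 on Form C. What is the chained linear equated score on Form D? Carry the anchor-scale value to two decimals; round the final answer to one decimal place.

Form C → anchor (Group A): v = (5.4/5.5)(21 − 22.2) + 16.7 = 15.52
anchor → Form D (Group B): y = (6.7/4.4)(15.52 − 17.5) + 21.6 = 18.6

18.6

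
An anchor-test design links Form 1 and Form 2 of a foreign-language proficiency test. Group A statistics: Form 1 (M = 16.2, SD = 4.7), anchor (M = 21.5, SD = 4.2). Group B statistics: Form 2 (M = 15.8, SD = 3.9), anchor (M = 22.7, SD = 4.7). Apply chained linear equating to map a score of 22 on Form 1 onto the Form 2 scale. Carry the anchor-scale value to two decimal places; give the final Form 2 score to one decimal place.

19.1

Form 1 → anchor (Group A): v = (4.2/4.7)(22 − 16.2) + 21.5 = 26.68
anchor → Form 2 (Group B): y = (3.9/4.7)(26.68 − 22.7) + 15.8 = 19.1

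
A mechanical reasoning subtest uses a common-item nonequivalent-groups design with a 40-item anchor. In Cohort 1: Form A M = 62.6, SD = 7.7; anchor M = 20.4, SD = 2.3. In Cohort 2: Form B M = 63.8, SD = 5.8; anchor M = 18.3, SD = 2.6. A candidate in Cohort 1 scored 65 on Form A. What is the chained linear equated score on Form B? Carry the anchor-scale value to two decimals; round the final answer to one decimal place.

Form A → anchor (Cohort 1): v = (2.3/7.7)(65 − 62.6) + 20.4 = 21.12
anchor → Form B (Cohort 2): y = (5.8/2.6)(21.12 − 18.3) + 63.8 = 70.1

70.1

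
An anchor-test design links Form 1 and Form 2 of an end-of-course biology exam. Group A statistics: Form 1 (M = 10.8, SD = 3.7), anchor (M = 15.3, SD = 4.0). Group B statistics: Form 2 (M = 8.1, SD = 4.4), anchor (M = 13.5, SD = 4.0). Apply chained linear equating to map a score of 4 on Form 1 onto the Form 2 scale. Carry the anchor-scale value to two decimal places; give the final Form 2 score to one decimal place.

Form 1 → anchor (Group A): v = (4.0/3.7)(4 − 10.8) + 15.3 = 7.95
anchor → Form 2 (Group B): y = (4.4/4.0)(7.95 − 13.5) + 8.1 = 2.0

2.0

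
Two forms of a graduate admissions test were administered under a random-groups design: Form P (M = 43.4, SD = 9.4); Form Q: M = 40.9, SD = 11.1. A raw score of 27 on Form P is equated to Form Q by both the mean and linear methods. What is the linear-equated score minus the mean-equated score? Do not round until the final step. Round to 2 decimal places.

-2.97

Mean-equated: 27 + (40.9 − 43.4) = 24.50
Linear-equated: (11.1/9.4)(27 − 43.4) + 40.9 = 21.534
Difference = 21.534 − 24.50 = -2.97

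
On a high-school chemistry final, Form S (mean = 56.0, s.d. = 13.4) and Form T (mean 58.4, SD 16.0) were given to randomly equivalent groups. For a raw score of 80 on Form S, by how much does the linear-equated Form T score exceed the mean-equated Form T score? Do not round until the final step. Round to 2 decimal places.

Mean-equated: 80 + (58.4 − 56.0) = 82.40
Linear-equated: (16.0/13.4)(80 − 56.0) + 58.4 = 87.057
Difference = 87.057 − 82.40 = 4.66

4.66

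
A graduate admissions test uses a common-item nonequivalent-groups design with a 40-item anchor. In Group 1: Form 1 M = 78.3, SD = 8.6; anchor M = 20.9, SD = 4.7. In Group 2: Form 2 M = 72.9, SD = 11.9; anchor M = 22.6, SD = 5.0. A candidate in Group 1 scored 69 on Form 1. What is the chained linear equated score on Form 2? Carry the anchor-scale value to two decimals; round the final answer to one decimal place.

56.8

Form 1 → anchor (Group 1): v = (4.7/8.6)(69 − 78.3) + 20.9 = 15.82
anchor → Form 2 (Group 2): y = (11.9/5.0)(15.82 − 22.6) + 72.9 = 56.8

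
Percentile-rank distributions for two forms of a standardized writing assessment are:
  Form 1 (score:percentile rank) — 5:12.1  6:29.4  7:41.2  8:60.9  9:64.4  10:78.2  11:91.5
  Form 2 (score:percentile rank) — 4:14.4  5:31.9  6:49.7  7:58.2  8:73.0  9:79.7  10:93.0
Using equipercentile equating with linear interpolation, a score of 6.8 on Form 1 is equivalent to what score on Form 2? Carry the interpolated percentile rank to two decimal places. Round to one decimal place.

5.4

PR of 6.8 on Form 1: 29.4 + (6.8 − 6)/(7 − 6) × (41.2 − 29.4) = 38.84
On Form 2, PR 38.84 falls between score 5 (PR 31.9) and 6 (PR 49.7).
Interpolate: 5 + (38.84 − 31.9)/(49.7 − 31.9) × (6 − 5) = 5.4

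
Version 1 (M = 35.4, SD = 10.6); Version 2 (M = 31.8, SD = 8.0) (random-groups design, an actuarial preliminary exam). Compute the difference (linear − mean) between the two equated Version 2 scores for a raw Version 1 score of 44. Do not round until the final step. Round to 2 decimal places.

Mean-equated: 44 + (31.8 − 35.4) = 40.40
Linear-equated: (8.0/10.6)(44 − 35.4) + 31.8 = 38.291
Difference = 38.291 − 40.40 = -2.11

-2.11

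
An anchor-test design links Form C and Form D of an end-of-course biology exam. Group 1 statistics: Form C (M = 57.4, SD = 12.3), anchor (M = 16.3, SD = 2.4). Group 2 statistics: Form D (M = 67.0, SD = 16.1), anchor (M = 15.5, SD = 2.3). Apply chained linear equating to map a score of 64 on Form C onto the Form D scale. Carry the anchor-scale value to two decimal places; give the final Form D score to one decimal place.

Form C → anchor (Group 1): v = (2.4/12.3)(64 − 57.4) + 16.3 = 17.59
anchor → Form D (Group 2): y = (16.1/2.3)(17.59 − 15.5) + 67.0 = 81.6

81.6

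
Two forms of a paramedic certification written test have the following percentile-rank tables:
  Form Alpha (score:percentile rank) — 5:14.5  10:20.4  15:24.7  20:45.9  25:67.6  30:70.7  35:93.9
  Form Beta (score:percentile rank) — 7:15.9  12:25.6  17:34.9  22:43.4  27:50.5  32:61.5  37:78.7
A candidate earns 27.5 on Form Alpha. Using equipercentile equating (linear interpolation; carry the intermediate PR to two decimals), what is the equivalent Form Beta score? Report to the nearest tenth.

34.2

PR of 27.5 on Form Alpha: 67.6 + (27.5 − 25)/(30 − 25) × (70.7 − 67.6) = 69.15
On Form Beta, PR 69.15 falls between score 32 (PR 61.5) and 37 (PR 78.7).
Interpolate: 32 + (69.15 − 61.5)/(78.7 − 61.5) × (37 − 32) = 34.2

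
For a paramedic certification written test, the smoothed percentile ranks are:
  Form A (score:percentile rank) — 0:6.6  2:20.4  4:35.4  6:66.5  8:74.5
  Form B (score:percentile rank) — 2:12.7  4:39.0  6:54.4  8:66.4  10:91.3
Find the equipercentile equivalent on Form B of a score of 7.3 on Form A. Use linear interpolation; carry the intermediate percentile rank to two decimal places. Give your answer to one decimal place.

8.4

PR of 7.3 on Form A: 66.5 + (7.3 − 6)/(8 − 6) × (74.5 − 66.5) = 71.70
On Form B, PR 71.70 falls between score 8 (PR 66.4) and 10 (PR 91.3).
Interpolate: 8 + (71.70 − 66.4)/(91.3 − 66.4) × (10 − 8) = 8.4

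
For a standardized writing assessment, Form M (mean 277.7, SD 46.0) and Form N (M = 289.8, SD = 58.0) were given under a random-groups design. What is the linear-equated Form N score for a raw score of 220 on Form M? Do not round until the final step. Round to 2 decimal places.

217.05

Linear equating: y = (SD_Y/SD_X)(x − M_X) + M_Y
y = (58.0/46.0)(220 − 277.7) + 289.8
y = 1.260870 × -57.7 + 289.8 = -72.7522 + 289.8 = 217.05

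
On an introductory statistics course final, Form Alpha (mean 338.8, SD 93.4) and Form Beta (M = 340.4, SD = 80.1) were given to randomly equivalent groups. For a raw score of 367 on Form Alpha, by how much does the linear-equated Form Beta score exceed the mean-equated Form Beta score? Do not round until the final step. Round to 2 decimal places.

Mean-equated: 367 + (340.4 − 338.8) = 368.60
Linear-equated: (80.1/93.4)(367 − 338.8) + 340.4 = 364.584
Difference = 364.584 − 368.60 = -4.02

-4.02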